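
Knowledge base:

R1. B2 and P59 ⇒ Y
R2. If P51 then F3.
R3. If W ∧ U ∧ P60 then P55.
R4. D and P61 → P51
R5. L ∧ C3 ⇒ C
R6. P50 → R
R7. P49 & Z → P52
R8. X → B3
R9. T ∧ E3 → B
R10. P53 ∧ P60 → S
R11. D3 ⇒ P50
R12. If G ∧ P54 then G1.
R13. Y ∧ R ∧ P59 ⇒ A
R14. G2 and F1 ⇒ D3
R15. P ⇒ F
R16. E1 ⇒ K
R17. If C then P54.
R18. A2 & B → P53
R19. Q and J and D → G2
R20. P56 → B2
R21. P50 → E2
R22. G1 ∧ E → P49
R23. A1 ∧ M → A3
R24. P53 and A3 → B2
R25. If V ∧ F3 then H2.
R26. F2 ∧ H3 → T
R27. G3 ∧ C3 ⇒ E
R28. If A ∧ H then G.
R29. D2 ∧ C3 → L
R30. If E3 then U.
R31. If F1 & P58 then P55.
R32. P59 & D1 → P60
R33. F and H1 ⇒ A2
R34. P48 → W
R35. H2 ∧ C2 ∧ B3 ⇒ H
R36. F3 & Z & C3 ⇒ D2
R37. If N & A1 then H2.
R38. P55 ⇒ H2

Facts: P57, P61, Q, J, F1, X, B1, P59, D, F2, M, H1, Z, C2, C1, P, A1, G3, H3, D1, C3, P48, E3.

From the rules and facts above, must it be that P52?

Yes

P51  (by R4: D, P61)
B3  (by R8: X)
F  (by R15: P)
G2  (by R19: Q, J, D)
A3  (by R23: A1, M)
T  (by R26: F2, H3)
E  (by R27: G3, C3)
U  (by R30: E3)
P60  (by R32: P59, D1)
A2  (by R33: F, H1)
W  (by R34: P48)
F3  (by R2: P51)
P55  (by R3: W, U, P60)
B  (by R9: T, E3)
D3  (by R14: G2, F1)
P53  (by R18: A2, B)
B2  (by R24: P53, A3)
D2  (by R36: F3, Z, C3)
H2  (by R38: P55)
Y  (by R1: B2, P59)
P50  (by R11: D3)
L  (by R29: D2, C3)
H  (by R35: H2, C2, B3)
C  (by R5: L, C3)
R  (by R6: P50)
A  (by R13: Y, R, P59)
P54  (by R17: C)
G  (by R28: A, H)
G1  (by R12: G, P54)
P49  (by R22: G1, E)
P52  (by R7: P49, Z)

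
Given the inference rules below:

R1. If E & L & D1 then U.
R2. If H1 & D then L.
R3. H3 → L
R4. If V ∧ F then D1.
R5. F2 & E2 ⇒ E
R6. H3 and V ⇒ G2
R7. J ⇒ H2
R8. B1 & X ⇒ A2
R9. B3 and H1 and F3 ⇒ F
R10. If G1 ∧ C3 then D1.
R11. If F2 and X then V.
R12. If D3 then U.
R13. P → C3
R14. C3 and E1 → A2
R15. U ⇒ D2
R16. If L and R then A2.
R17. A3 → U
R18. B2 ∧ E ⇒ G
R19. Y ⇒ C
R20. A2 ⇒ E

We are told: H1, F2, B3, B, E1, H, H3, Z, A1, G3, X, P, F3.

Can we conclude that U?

L  (by R3: H3)
F  (by R9: B3, H1, F3)
V  (by R11: F2, X)
C3  (by R13: P)
A2  (by R14: C3, E1)
E  (by R20: A2)
D1  (by R4: V, F)
U  (by R1: E, L, D1)

Yes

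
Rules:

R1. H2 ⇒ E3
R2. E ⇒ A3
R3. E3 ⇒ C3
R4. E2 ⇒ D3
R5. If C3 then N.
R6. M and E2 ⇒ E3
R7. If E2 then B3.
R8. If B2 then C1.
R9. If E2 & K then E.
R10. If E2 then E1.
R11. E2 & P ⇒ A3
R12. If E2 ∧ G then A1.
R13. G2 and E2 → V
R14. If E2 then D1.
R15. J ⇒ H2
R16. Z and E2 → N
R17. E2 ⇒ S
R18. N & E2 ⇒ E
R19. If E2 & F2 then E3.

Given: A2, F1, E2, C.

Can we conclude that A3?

No

Forward chaining from the given facts derives: D3, B3, E1, D1, S.
Rules concluding A3: R2 needs E; R11 needs P — none of these are established.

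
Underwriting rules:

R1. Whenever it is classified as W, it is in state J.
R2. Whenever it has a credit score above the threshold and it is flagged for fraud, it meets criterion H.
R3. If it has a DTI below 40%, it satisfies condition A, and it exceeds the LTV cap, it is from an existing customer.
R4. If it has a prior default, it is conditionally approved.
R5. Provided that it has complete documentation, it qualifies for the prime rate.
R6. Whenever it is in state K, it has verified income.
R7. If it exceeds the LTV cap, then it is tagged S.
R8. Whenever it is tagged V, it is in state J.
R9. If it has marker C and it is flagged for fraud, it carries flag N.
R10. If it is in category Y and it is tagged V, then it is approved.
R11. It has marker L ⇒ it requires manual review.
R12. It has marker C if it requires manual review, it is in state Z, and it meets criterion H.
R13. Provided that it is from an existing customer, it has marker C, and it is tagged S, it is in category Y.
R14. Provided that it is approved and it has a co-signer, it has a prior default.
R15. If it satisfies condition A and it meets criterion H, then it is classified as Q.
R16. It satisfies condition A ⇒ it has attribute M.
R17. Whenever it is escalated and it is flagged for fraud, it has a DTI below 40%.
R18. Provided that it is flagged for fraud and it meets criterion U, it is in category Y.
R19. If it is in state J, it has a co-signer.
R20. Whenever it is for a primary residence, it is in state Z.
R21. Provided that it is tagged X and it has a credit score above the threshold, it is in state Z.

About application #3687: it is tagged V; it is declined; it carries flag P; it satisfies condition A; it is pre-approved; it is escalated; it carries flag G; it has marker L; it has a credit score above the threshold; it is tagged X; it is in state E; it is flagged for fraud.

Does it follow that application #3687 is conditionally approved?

No

Forward chaining from the given facts derives: meets criterion H, is in state J, requires manual review, is classified as Q, has attribute M, has a DTI below 40%, has a co-signer, is in state Z, has marker C, carries flag N.
The only rule concluding "it is conditionally approved" is R4, which needs "it has a prior default"; that is never established.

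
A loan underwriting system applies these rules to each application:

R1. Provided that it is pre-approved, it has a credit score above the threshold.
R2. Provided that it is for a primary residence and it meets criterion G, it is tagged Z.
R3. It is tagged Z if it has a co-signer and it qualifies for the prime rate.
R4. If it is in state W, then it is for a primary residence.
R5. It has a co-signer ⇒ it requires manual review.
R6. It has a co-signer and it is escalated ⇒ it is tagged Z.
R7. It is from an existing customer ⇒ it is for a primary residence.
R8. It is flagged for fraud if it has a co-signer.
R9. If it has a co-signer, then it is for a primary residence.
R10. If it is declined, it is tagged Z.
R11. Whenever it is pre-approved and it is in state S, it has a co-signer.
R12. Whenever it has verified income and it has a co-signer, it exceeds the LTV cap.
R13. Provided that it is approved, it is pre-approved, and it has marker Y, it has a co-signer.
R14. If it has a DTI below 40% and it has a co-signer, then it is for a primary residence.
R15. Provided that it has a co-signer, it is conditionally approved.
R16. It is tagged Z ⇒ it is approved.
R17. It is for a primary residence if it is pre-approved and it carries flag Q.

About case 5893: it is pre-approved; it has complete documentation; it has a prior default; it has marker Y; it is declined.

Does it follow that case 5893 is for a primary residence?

Yes

By R10 (it is declined): it is tagged Z.
By R16 (it is tagged Z): it is approved.
By R13 (it is approved, it is pre-approved, it has marker Y): it has a co-signer.
By R9 (it has a co-signer): it is for a primary residence.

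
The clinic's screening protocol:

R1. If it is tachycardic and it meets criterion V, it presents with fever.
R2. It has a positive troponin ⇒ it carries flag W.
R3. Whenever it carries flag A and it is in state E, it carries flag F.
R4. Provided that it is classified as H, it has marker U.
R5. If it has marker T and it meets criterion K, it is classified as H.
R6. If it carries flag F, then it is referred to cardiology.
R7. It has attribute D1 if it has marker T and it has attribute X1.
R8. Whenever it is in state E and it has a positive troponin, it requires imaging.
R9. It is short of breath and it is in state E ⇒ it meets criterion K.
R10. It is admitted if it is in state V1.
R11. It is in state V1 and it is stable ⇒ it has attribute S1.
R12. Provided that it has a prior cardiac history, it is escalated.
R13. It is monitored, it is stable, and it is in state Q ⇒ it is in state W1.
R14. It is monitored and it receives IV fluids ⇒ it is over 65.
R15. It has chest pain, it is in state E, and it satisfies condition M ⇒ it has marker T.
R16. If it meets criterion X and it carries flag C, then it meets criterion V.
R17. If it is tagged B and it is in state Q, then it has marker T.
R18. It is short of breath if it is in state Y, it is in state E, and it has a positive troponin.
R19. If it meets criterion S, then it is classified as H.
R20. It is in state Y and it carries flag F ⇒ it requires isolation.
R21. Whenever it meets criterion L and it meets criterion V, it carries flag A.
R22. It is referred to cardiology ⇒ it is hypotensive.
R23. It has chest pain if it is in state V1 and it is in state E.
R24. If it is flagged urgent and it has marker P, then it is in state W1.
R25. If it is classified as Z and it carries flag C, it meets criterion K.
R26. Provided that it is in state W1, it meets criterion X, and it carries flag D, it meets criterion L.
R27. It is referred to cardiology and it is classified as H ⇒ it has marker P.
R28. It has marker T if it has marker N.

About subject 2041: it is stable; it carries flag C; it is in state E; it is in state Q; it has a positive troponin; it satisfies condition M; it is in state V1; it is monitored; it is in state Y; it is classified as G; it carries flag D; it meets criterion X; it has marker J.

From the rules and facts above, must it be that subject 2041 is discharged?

No

Forward chaining from the given facts derives: carries flag W, requires imaging, is admitted, has attribute S1, is in state W1, meets criterion V, is short of breath, has chest pain, meets criterion L, meets criterion K, has marker T, carries flag A, carries flag F, is classified as H, is referred to cardiology, requires isolation, is hypotensive, has marker P, has marker U.
No rule has "it is discharged" as its conclusion, and it is not among the given facts.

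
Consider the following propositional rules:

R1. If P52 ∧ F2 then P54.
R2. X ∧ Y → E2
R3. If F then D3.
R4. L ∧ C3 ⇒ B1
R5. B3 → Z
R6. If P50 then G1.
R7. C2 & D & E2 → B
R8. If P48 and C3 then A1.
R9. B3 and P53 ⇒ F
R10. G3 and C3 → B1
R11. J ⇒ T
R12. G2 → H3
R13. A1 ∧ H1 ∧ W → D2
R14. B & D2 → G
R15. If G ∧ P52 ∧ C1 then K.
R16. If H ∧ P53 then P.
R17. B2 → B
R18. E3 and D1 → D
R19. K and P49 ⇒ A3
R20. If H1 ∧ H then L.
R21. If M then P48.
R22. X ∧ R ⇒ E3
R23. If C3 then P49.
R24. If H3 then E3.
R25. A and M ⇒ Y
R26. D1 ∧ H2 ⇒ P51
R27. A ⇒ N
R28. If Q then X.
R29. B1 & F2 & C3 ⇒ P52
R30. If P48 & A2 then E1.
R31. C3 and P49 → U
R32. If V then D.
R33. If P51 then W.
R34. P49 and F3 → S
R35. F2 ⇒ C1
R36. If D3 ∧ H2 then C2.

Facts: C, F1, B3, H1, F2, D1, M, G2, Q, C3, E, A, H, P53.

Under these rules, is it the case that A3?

Forward chaining from the given facts derives: Z, F, H3, P, L, P48, P49, E3, Y, N, X, U, C1, E2, D3, B1, A1, D, P52, P54.
The only rule concluding A3 is R19, which needs K; that is never established.

No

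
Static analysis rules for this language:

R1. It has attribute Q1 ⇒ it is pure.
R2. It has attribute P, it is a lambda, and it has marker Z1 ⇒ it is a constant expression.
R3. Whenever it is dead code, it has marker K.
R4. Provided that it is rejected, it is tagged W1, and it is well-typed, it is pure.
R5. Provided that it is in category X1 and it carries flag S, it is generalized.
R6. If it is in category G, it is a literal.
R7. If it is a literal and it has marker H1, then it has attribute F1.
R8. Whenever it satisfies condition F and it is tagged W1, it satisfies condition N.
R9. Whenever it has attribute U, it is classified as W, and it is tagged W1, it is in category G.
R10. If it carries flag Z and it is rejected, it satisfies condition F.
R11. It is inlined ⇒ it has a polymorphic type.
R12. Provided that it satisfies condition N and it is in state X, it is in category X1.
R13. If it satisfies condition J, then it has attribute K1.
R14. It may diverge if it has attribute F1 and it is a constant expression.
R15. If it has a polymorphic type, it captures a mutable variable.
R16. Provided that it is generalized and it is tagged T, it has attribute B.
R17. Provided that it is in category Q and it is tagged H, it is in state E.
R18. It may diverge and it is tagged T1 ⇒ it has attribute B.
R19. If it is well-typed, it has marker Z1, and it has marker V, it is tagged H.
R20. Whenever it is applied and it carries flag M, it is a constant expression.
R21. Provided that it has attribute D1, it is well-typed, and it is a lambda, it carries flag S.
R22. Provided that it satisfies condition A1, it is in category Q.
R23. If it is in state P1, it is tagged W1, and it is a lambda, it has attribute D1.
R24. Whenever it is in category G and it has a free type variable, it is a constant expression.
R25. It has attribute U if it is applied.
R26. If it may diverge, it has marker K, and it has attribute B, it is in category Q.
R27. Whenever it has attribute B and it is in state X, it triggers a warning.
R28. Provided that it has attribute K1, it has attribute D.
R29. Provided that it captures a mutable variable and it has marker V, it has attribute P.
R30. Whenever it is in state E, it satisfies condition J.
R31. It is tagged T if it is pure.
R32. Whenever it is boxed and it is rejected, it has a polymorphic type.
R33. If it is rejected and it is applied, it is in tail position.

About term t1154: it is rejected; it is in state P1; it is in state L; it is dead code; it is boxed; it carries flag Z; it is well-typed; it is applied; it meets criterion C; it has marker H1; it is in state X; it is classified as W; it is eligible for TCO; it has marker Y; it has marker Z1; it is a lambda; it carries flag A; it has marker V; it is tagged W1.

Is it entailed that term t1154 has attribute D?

Yes

By R3 (it is dead code): it has marker K.
By R4 (it is rejected, it is tagged W1, it is well-typed): it is pure.
By R10 (it carries flag Z, it is rejected): it satisfies condition F.
By R19 (it is well-typed, it has marker Z1, it has marker V): it is tagged H.
By R23 (it is in state P1, it is tagged W1, it is a lambda): it has attribute D1.
By R25 (it is applied): it has attribute U.
By R31 (it is pure): it is tagged T.
By R32 (it is boxed, it is rejected): it has a polymorphic type.
By R8 (it satisfies condition F, it is tagged W1): it satisfies condition N.
By R9 (it has attribute U, it is classified as W, it is tagged W1): it is in category G.
By R12 (it satisfies condition N, it is in state X): it is in category X1.
By R15 (it has a polymorphic type): it captures a mutable variable.
By R21 (it has attribute D1, it is well-typed, it is a lambda): it carries flag S.
By R29 (it captures a mutable variable, it has marker V): it has attribute P.
By R2 (it has attribute P, it is a lambda, it has marker Z1): it is a constant expression.
By R5 (it is in category X1, it carries flag S): it is generalized.
By R6 (it is in category G): it is a literal.
By R7 (it is a literal, it has marker H1): it has attribute F1.
By R14 (it has attribute F1, it is a constant expression): it may diverge.
By R16 (it is generalized, it is tagged T): it has attribute B.
By R26 (it may diverge, it has marker K, it has attribute B): it is in category Q.
By R17 (it is in category Q, it is tagged H): it is in state E.
By R30 (it is in state E): it satisfies condition J.
By R13 (it satisfies condition J): it has attribute K1.
By R28 (it has attribute K1): it has attribute D.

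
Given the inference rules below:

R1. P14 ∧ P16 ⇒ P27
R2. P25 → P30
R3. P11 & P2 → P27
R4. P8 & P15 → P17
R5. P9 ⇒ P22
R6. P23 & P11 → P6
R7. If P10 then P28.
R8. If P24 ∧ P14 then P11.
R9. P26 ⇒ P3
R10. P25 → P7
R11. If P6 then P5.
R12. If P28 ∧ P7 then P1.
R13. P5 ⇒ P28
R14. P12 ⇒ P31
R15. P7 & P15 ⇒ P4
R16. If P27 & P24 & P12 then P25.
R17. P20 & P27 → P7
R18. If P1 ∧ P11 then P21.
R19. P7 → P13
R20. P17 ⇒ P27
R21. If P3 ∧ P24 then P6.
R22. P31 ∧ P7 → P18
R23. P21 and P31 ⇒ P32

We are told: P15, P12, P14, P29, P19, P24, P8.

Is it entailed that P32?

Forward chaining from the given facts derives: P17, P11, P31, P27, P25, P30, P7, P4, P13, P18.
The only rule concluding P32 is R23, which needs P21; that is never established.

No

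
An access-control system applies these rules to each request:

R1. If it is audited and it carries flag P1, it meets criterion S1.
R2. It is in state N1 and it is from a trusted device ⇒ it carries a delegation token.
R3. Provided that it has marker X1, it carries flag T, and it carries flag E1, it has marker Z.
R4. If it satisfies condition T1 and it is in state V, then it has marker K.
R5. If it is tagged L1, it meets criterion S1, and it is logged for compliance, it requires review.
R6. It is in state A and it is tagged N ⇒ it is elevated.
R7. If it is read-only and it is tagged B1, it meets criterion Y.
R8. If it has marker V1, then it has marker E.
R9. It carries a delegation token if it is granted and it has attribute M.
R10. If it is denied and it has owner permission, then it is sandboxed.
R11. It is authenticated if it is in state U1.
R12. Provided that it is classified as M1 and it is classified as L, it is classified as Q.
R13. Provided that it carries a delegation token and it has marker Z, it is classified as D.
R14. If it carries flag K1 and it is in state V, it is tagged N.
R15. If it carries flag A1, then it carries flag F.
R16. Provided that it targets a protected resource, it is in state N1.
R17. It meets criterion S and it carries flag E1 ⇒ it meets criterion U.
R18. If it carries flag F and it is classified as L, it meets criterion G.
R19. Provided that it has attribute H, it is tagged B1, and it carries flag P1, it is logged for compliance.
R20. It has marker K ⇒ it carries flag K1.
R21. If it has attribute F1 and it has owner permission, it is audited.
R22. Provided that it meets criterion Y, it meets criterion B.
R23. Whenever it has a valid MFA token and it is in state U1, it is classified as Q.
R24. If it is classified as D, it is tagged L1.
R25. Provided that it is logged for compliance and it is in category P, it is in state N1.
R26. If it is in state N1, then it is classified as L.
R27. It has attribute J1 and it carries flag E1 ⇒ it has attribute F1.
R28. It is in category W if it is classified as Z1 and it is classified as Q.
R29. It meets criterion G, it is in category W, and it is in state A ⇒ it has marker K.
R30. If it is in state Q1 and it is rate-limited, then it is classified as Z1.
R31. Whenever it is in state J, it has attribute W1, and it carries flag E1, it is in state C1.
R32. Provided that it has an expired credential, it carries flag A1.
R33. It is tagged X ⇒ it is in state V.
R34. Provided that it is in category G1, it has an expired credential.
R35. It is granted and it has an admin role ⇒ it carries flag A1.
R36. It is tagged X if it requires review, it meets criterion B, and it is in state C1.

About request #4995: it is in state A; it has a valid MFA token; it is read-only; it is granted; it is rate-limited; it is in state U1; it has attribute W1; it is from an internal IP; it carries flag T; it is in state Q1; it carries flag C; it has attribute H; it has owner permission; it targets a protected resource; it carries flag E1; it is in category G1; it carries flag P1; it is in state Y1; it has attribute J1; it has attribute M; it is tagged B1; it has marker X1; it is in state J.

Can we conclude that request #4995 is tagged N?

Yes

By R3 (it has marker X1, it carries flag T, it carries flag E1): it has marker Z.
By R7 (it is read-only, it is tagged B1): it meets criterion Y.
By R9 (it is granted, it has attribute M): it carries a delegation token.
By R13 (it carries a delegation token, it has marker Z): it is classified as D.
By R16 (it targets a protected resource): it is in state N1.
By R19 (it has attribute H, it is tagged B1, it carries flag P1): it is logged for compliance.
By R22 (it meets criterion Y): it meets criterion B.
By R23 (it has a valid MFA token, it is in state U1): it is classified as Q.
By R24 (it is classified as D): it is tagged L1.
By R26 (it is in state N1): it is classified as L.
By R27 (it has attribute J1, it carries flag E1): it has attribute F1.
By R30 (it is in state Q1, it is rate-limited): it is classified as Z1.
By R31 (it is in state J, it has attribute W1, it carries flag E1): it is in state C1.
By R34 (it is in category G1): it has an expired credential.
By R21 (it has attribute F1, it has owner permission): it is audited.
By R28 (it is classified as Z1, it is classified as Q): it is in category W.
By R32 (it has an expired credential): it carries flag A1.
By R1 (it is audited, it carries flag P1): it meets criterion S1.
By R5 (it is tagged L1, it meets criterion S1, it is logged for compliance): it requires review.
By R15 (it carries flag A1): it carries flag F.
By R18 (it carries flag F, it is classified as L): it meets criterion G.
By R29 (it meets criterion G, it is in category W, it is in state A): it has marker K.
By R36 (it requires review, it meets criterion B, it is in state C1): it is tagged X.
By R20 (it has marker K): it carries flag K1.
By R33 (it is tagged X): it is in state V.
By R14 (it carries flag K1, it is in state V): it is tagged N.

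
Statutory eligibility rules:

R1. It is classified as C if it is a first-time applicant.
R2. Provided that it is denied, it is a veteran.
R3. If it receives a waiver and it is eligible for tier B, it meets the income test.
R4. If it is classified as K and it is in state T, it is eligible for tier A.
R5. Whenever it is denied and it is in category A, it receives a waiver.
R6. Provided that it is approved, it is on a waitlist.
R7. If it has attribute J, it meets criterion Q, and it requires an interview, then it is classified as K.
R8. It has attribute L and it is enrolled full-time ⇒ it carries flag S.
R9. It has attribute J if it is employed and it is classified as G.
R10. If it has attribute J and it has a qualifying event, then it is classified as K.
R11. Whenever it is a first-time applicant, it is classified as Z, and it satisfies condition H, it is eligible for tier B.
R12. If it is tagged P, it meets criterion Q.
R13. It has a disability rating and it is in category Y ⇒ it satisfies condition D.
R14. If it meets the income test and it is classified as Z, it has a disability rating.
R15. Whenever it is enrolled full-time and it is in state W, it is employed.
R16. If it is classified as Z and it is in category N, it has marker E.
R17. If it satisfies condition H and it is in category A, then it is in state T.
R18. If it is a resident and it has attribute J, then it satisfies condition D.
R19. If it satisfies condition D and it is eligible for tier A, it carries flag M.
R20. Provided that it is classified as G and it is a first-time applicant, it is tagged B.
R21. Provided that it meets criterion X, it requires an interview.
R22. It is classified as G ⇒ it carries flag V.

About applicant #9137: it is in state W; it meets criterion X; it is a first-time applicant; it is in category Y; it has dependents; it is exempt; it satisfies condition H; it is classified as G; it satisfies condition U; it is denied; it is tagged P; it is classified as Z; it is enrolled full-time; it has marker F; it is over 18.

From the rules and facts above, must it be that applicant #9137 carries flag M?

No

Forward chaining from the given facts derives: is classified as C, is a veteran, is eligible for tier B, meets criterion Q, is employed, is tagged B, requires an interview, carries flag V, has attribute J, is classified as K.
The only rule concluding "it carries flag M" is R19, which needs "it satisfies condition D"; that is never established.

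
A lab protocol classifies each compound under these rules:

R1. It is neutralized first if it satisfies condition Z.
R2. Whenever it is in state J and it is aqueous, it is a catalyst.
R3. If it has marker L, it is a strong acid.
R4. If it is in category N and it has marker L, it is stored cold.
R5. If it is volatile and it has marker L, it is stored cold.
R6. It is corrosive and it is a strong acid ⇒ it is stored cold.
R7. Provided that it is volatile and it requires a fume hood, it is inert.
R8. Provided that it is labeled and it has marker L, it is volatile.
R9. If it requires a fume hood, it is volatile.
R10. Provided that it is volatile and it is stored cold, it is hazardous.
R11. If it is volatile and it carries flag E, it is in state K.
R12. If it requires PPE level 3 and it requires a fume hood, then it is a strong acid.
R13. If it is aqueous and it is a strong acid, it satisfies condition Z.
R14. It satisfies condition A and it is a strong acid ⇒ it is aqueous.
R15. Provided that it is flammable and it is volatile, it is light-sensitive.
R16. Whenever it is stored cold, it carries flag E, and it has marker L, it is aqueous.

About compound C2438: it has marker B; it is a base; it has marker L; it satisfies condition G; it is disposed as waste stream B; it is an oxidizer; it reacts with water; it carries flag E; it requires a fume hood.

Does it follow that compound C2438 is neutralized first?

Yes

By R3 (it has marker L): it is a strong acid.
By R9 (it requires a fume hood): it is volatile.
By R5 (it is volatile, it has marker L): it is stored cold.
By R16 (it is stored cold, it carries flag E, it has marker L): it is aqueous.
By R13 (it is aqueous, it is a strong acid): it satisfies condition Z.
By R1 (it satisfies condition Z): it is neutralized first.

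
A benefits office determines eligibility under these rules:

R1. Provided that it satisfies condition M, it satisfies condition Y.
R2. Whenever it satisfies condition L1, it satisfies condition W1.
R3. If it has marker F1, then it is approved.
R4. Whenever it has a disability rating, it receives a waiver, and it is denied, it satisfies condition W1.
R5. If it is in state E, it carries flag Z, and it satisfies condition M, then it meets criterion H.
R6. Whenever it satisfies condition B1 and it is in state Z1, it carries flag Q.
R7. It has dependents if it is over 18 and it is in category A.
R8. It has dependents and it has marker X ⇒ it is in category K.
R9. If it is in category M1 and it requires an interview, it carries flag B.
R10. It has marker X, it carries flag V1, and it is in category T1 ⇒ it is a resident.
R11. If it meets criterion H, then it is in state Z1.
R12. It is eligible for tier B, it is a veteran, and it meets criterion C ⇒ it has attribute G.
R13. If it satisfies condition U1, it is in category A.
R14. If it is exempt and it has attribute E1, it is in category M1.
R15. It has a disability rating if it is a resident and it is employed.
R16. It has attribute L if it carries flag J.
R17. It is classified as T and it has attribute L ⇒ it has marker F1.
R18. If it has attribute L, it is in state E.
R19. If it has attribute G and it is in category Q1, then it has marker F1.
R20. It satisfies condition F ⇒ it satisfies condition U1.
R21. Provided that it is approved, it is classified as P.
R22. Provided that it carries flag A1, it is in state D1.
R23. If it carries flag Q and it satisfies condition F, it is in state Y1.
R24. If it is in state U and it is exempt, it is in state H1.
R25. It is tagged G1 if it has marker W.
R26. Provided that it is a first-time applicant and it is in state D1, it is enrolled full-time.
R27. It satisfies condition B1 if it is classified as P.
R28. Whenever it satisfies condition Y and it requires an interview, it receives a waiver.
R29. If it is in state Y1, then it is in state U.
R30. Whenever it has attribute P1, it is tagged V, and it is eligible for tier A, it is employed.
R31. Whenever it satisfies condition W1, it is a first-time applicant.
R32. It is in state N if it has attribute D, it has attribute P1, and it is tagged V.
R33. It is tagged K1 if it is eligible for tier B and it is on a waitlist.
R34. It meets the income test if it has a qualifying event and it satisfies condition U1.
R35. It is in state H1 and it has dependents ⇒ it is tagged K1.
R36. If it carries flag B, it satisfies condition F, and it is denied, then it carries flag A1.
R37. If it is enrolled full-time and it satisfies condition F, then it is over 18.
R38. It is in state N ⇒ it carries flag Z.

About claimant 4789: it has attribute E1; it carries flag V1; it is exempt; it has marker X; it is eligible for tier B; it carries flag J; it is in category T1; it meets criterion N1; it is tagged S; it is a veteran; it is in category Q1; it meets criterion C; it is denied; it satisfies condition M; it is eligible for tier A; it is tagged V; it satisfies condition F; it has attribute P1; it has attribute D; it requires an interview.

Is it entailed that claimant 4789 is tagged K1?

Yes

By R1 (it satisfies condition M): it satisfies condition Y.
By R10 (it has marker X, it carries flag V1, it is in category T1): it is a resident.
By R12 (it is eligible for tier B, it is a veteran, it meets criterion C): it has attribute G.
By R14 (it is exempt, it has attribute E1): it is in category M1.
By R16 (it carries flag J): it has attribute L.
By R18 (it has attribute L): it is in state E.
By R19 (it has attribute G, it is in category Q1): it has marker F1.
By R20 (it satisfies condition F): it satisfies condition U1.
By R28 (it satisfies condition Y, it requires an interview): it receives a waiver.
By R30 (it has attribute P1, it is tagged V, it is eligible for tier A): it is employed.
By R32 (it has attribute D, it has attribute P1, it is tagged V): it is in state N.
By R38 (it is in state N): it carries flag Z.
By R3 (it has marker F1): it is approved.
By R5 (it is in state E, it carries flag Z, it satisfies condition M): it meets criterion H.
By R9 (it is in category M1, it requires an interview): it carries flag B.
By R11 (it meets criterion H): it is in state Z1.
By R13 (it satisfies condition U1): it is in category A.
By R15 (it is a resident, it is employed): it has a disability rating.
By R21 (it is approved): it is classified as P.
By R27 (it is classified as P): it satisfies condition B1.
By R36 (it carries flag B, it satisfies condition F, it is denied): it carries flag A1.
By R4 (it has a disability rating, it receives a waiver, it is denied): it satisfies condition W1.
By R6 (it satisfies condition B1, it is in state Z1): it carries flag Q.
By R22 (it carries flag A1): it is in state D1.
By R23 (it carries flag Q, it satisfies condition F): it is in state Y1.
By R29 (it is in state Y1): it is in state U.
By R31 (it satisfies condition W1): it is a first-time applicant.
By R24 (it is in state U, it is exempt): it is in state H1.
By R26 (it is a first-time applicant, it is in state D1): it is enrolled full-time.
By R37 (it is enrolled full-time, it satisfies condition F): it is over 18.
By R7 (it is over 18, it is in category A): it has dependents.
By R35 (it is in state H1, it has dependents): it is tagged K1.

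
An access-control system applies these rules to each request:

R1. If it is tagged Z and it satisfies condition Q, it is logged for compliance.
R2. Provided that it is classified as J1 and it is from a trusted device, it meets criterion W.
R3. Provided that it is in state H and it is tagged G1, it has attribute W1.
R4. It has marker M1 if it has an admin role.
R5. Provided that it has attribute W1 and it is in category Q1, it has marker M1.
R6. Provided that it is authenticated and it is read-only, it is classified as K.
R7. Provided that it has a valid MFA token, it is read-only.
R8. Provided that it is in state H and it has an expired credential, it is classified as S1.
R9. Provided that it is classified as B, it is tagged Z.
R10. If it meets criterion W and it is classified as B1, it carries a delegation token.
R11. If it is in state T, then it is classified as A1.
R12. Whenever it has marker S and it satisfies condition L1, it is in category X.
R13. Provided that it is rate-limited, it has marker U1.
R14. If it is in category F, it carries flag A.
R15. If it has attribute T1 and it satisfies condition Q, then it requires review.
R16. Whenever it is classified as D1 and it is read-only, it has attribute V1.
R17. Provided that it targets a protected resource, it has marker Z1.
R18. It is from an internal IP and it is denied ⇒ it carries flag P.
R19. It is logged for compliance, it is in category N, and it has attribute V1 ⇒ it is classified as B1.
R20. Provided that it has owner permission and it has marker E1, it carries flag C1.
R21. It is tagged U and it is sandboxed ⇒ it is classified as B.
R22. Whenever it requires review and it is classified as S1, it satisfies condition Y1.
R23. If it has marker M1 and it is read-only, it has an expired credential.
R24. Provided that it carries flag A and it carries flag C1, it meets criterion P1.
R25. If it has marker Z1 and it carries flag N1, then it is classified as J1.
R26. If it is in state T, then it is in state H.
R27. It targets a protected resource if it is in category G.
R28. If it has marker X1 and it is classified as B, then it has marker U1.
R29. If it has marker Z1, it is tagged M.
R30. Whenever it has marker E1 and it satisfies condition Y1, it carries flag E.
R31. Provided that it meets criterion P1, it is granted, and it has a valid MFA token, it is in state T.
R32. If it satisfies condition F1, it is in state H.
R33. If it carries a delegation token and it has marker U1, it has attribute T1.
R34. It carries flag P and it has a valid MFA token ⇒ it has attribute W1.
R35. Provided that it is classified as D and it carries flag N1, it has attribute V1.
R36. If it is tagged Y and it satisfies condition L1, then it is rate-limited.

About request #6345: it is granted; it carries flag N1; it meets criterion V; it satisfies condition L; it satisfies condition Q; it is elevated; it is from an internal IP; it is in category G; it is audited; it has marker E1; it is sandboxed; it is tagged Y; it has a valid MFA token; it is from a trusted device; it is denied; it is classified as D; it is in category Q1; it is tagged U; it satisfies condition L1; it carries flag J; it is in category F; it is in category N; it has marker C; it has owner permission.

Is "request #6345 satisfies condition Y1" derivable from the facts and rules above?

By R7 (it has a valid MFA token): it is read-only.
By R14 (it is in category F): it carries flag A.
By R18 (it is from an internal IP, it is denied): it carries flag P.
By R20 (it has owner permission, it has marker E1): it carries flag C1.
By R21 (it is tagged U, it is sandboxed): it is classified as B.
By R24 (it carries flag A, it carries flag C1): it meets criterion P1.
By R27 (it is in category G): it targets a protected resource.
By R31 (it meets criterion P1, it is granted, it has a valid MFA token): it is in state T.
By R34 (it carries flag P, it has a valid MFA token): it has attribute W1.
By R35 (it is classified as D, it carries flag N1): it has attribute V1.
By R36 (it is tagged Y, it satisfies condition L1): it is rate-limited.
By R5 (it has attribute W1, it is in category Q1): it has marker M1.
By R9 (it is classified as B): it is tagged Z.
By R13 (it is rate-limited): it has marker U1.
By R17 (it targets a protected resource): it has marker Z1.
By R23 (it has marker M1, it is read-only): it has an expired credential.
By R25 (it has marker Z1, it carries flag N1): it is classified as J1.
By R26 (it is in state T): it is in state H.
By R1 (it is tagged Z, it satisfies condition Q): it is logged for compliance.
By R2 (it is classified as J1, it is from a trusted device): it meets criterion W.
By R8 (it is in state H, it has an expired credential): it is classified as S1.
By R19 (it is logged for compliance, it is in category N, it has attribute V1): it is classified as B1.
By R10 (it meets criterion W, it is classified as B1): it carries a delegation token.
By R33 (it carries a delegation token, it has marker U1): it has attribute T1.
By R15 (it has attribute T1, it satisfies condition Q): it requires review.
By R22 (it requires review, it is classified as S1): it satisfies condition Y1.

Yes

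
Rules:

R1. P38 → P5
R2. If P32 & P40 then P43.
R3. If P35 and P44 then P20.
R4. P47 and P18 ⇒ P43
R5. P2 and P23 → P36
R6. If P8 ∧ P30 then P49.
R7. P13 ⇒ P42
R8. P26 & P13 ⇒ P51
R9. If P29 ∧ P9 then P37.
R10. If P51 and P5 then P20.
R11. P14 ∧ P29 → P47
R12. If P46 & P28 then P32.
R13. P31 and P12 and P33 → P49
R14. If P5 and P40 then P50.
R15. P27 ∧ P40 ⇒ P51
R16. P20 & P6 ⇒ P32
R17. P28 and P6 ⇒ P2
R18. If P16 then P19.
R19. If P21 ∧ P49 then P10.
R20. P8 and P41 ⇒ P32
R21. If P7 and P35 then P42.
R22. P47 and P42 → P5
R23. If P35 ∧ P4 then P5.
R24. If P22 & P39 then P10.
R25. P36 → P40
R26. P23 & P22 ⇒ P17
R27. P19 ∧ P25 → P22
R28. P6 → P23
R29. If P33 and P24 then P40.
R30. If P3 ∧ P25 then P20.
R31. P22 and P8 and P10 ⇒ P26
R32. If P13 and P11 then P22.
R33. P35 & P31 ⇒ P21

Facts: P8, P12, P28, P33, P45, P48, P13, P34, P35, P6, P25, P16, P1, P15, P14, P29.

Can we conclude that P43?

No

Forward chaining from the given facts derives: P42, P47, P2, P19, P5, P22, P23, P36, P40, P17, P50.
Rules concluding P43: R2 needs P32; R4 needs P18 — none of these are established.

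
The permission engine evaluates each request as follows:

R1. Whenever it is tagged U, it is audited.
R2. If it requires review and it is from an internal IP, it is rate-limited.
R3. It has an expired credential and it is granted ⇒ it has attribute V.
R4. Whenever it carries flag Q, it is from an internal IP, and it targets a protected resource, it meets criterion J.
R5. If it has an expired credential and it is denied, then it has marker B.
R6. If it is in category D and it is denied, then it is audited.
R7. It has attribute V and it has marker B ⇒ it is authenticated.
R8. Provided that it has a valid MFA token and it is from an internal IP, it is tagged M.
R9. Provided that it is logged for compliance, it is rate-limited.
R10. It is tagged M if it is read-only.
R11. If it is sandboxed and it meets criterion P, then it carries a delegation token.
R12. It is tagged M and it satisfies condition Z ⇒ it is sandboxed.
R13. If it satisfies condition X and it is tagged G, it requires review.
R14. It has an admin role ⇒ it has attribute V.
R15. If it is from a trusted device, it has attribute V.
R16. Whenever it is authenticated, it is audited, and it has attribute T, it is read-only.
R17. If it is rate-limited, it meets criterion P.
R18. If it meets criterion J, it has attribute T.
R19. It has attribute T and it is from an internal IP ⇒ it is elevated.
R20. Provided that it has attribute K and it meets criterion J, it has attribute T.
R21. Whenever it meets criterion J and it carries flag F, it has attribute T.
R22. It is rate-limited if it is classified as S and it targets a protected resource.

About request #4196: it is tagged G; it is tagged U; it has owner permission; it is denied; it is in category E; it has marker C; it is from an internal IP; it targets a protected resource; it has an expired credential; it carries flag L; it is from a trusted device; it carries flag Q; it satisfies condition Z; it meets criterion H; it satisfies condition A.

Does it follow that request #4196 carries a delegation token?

No

Forward chaining from the given facts derives: is audited, meets criterion J, has marker B, has attribute V, has attribute T, is elevated, is authenticated, is read-only, is tagged M, is sandboxed.
The only rule concluding "it carries a delegation token" is R11, which needs "it meets criterion P"; that is never established.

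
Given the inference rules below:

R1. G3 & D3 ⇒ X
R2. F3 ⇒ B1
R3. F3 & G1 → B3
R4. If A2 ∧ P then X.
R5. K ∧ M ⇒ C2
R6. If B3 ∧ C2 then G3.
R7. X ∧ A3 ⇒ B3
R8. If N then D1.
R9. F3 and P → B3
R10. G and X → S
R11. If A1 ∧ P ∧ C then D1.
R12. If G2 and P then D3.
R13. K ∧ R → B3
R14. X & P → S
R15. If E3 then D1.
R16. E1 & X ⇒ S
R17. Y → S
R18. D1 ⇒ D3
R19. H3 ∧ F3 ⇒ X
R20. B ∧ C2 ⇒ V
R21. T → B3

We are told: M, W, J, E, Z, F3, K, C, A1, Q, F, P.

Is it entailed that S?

Yes

C2  (by R5: K, M)
B3  (by R9: F3, P)
D1  (by R11: A1, P, C)
D3  (by R18: D1)
G3  (by R6: B3, C2)
X  (by R1: G3, D3)
S  (by R14: X, P)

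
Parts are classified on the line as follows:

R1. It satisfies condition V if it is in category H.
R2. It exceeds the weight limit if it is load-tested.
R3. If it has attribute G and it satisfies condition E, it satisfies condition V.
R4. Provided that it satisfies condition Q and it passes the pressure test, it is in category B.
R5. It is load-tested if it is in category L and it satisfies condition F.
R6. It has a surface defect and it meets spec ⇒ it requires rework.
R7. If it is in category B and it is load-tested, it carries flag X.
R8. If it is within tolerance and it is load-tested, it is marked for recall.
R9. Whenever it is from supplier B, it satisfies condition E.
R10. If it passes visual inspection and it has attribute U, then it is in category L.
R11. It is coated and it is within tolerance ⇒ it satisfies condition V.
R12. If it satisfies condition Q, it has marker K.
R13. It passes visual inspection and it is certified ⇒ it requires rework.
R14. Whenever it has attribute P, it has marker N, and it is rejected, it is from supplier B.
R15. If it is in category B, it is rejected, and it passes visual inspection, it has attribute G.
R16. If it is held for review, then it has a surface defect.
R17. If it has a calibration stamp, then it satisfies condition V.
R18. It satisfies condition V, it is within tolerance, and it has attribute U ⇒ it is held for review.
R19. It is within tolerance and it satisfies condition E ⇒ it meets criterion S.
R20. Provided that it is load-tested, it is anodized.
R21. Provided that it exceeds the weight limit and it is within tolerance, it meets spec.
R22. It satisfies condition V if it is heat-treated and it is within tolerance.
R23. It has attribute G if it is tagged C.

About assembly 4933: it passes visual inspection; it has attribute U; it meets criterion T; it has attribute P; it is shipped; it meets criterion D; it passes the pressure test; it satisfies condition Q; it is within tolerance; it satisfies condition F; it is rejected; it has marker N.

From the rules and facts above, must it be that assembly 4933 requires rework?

Yes

By R4 (it satisfies condition Q, it passes the pressure test): it is in category B.
By R10 (it passes visual inspection, it has attribute U): it is in category L.
By R14 (it has attribute P, it has marker N, it is rejected): it is from supplier B.
By R15 (it is in category B, it is rejected, it passes visual inspection): it has attribute G.
By R5 (it is in category L, it satisfies condition F): it is load-tested.
By R9 (it is from supplier B): it satisfies condition E.
By R2 (it is load-tested): it exceeds the weight limit.
By R3 (it has attribute G, it satisfies condition E): it satisfies condition V.
By R18 (it satisfies condition V, it is within tolerance, it has attribute U): it is held for review.
By R21 (it exceeds the weight limit, it is within tolerance): it meets spec.
By R16 (it is held for review): it has a surface defect.
By R6 (it has a surface defect, it meets spec): it requires rework.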